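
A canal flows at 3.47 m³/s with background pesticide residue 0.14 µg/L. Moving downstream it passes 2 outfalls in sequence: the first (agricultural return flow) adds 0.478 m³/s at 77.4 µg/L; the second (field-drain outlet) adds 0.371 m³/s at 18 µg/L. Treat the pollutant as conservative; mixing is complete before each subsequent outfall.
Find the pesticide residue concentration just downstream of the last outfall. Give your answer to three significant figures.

10.2 µg/L

Below outfall 1: Q → 3.948 m³/s, C = (3.470·0.1400 + 0.4780·77.40)/3.948 = 9.494 µg/L.
Below outfall 2: Q → 4.319 m³/s, C = (3.948·9.494 + 0.3710·18.00)/4.319 = 10.22 µg/L.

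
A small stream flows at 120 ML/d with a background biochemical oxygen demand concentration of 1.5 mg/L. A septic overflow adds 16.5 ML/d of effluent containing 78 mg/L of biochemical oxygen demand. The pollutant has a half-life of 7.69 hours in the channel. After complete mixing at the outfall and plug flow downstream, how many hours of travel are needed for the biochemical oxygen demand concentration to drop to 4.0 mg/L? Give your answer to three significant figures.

11.0 h

Mixed concentration C = ΣQC/ΣQ = (120.0·1.500 + 16.50·78.00) / 136.5 = 1467/136.5 = 10.75 mg/L.
Half-life 7.69 h → k = ln 2 / 7.69 = 0.09014 h⁻¹ = 2.163 d⁻¹.
10.75·exp(−k·t) = 4.0 → t = ln(10.75/4.0)/k = 39470 s = 10.97 h.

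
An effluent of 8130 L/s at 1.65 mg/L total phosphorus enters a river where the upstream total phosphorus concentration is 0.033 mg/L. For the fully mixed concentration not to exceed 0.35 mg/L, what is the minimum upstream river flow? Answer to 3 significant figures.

33300 L/s

Set C_mix = 0.35: (Q·0.03300 + 8130·1.650) / (Q + 8130) = 0.35
→ Q = 8130·(1.650 − 0.35)/(0.35 − 0.03300) = 33340 L/s.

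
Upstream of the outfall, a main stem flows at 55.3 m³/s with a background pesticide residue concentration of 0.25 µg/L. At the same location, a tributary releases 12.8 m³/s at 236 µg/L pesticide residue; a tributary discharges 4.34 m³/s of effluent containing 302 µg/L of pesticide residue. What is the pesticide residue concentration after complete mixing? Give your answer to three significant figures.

Flow-weighted average: C = (55.30·0.2500 + 12.80·236.0 + 4.340·302.0) / 72.44 = 4345/72.44 = 59.98 µg/L.

60.0 µg/L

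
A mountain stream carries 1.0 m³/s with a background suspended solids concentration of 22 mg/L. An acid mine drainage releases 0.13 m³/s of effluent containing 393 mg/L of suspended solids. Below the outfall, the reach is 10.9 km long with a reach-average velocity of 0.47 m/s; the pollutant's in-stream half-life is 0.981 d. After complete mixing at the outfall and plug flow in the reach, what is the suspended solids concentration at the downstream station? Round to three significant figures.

Mass balance: C = (1.000·22.00 + 0.1300·393.0) / 1.130 = 73.09/1.130 = 64.68 mg/L.
Travel time t = 10.9·1000 / 0.47 = 23190 s = 6.442 h.
Half-life 0.981 d → k = ln 2 / 0.981 = 0.7066 d⁻¹.
First-order decay: C = 64.68·exp(−k·t) = 64.68·0.8272 = 53.51 mg/L.

53.5 mg/L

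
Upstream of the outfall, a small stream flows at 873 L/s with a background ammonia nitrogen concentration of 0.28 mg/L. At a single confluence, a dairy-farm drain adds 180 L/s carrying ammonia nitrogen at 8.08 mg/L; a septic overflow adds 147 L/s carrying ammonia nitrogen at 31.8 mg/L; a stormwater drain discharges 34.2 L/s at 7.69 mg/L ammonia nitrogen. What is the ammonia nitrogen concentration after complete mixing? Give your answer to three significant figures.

Conservation of mass: C = (873.0·0.2800 + 180.0·8.080 + 147.0·31.80 + 34.20·7.690) / 1234 = 6636/1234 = 5.377 mg/L.

5.38 mg/L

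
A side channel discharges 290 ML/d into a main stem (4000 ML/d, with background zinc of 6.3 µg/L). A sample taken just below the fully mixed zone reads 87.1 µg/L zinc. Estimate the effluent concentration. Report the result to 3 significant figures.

Mass balance: 4000·6.300 + 290.0·Cₑ = 4290·87.10
→ Cₑ = (4290·87.10 − 4000·6.300) / 290.0 = 1202 µg/L.

1200 µg/L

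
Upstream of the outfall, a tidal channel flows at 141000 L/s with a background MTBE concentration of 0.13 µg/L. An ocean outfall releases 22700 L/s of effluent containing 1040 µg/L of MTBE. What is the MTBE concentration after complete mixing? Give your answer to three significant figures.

144 µg/L

Mixed concentration C = ΣQC/ΣQ = (141000·0.1300 + 22700·1040) / 163700 = 23630000/163700 = 144.3 µg/L.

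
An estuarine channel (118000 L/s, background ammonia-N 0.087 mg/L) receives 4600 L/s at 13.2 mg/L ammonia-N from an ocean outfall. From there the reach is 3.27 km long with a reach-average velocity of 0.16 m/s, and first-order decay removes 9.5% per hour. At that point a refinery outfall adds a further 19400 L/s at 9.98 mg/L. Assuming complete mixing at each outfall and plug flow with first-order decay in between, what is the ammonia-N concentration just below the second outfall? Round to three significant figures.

Flow-weighted average: C = (118000·0.08700 + 4600·13.20) / 122600 = 70990/122600 = 0.5790 mg/L; combined flow 122600 L/s.
Travel time t = 3.27·1000 / 0.16 = 20440 s = 5.677 h.
9.5%/h lost → k = −ln(1 − 0.095) = 0.09982 h⁻¹.
Applying C = C₀e^(−kt): 0.5790 × 0.5674 = 0.3285 mg/L.
At the second outfall, C = (122600·0.3285 + 19400·9.980) / (122600 + 19400) = 1.647 mg/L.

1.65 mg/L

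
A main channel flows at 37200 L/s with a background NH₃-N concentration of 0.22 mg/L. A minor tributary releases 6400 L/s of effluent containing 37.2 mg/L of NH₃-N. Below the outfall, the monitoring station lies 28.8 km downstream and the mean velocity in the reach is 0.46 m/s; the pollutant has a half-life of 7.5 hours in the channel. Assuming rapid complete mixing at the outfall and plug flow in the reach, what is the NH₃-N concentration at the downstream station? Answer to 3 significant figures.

1.13 mg/L

After mixing, C = (37200·0.2200 + 6400·37.20) / 43600 = 246300/43600 = 5.648 mg/L.
Travel time t = 28.8·1000 / 0.46 = 62610 s = 17.39 h.
Half-life 7.5 h → k = ln 2 / 7.5 = 0.09242 h⁻¹ = 2.218 d⁻¹.
After decay, C = 5.648 × e^(−kt) = 5.648 × 0.2004 = 1.132 mg/L.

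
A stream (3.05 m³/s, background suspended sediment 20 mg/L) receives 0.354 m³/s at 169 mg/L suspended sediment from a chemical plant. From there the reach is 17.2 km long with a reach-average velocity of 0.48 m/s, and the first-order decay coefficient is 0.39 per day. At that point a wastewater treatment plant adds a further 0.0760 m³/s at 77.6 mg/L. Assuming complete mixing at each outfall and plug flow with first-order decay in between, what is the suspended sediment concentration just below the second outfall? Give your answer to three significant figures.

31.2 mg/L

Flow-weighted average: C = (3.050·20.00 + 0.3540·169.0) / 3.404 = 120.8/3.404 = 35.50 mg/L; combined flow 3.404 m³/s.
Travel time t = 17.2·1000 / 0.48 = 35830 s = 9.954 h.
First-order decay: C = 35.50·exp(−k·t) = 35.50·0.8507 = 30.19 mg/L.
At the second outfall, C = (3.404·30.19 + 0.07600·77.60) / (3.404 + 0.07600) = 31.23 mg/L.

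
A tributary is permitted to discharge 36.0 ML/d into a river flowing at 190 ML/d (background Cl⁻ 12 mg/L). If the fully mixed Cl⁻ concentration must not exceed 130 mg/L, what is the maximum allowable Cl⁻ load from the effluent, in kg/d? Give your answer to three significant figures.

27100 kg/d

Mass balance at the limit: 190.0·12.00 + 36.00·Cₑ = 226.0·130 → Cₑ = 752.8 mg/L.
36.00 ML/d = 0.4167 m³/s. Load = 0.4167 m³/s × 752.8 g/m³ × 86 400 s/d = 27100 kg/d.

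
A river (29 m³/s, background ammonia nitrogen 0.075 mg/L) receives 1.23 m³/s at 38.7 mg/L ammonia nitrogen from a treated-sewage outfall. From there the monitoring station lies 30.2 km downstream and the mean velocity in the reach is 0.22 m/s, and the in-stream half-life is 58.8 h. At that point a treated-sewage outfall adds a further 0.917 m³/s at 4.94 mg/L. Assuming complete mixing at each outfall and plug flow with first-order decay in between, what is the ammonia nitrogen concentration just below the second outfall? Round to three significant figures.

Mixed concentration C = ΣQC/ΣQ = (29.00·0.07500 + 1.230·38.70) / 30.23 = 49.78/30.23 = 1.647 mg/L; combined flow 30.23 m³/s.
Travel time t = 30.2·1000 / 0.22 = 137300 s = 38.13 h.
Half-life 58.8 h → k = ln 2 / 58.8 = 0.01179 h⁻¹ = 0.2829 d⁻¹.
Decay over the reach: 1.647·exp(−kt) = 1.647·0.6379 = 1.050 mg/L.
Second outfall: C = (30.23·1.050 + 0.9170·4.940)/31.15 = 1.165 mg/L.

1.16 mg/L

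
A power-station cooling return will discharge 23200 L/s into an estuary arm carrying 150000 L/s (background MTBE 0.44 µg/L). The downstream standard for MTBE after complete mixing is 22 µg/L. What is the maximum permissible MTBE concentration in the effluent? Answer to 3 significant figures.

161 µg/L

At the limit, (Qr·Cr + Qe·Cₑ)/(Qr + Qe) = 22:
Cₑ = (173200·22 − 150000·0.4400) / 23200 = 161.4 µg/L.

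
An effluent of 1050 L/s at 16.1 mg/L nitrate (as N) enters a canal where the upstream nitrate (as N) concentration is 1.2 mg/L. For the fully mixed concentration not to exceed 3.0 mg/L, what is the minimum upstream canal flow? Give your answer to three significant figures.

7640 L/s

Set C_mix = 3.0: (Q·1.200 + 1050·16.10) / (Q + 1050) = 3.0
→ Q = 1050·(16.10 − 3.0)/(3.0 − 1.200) = 7642 L/s.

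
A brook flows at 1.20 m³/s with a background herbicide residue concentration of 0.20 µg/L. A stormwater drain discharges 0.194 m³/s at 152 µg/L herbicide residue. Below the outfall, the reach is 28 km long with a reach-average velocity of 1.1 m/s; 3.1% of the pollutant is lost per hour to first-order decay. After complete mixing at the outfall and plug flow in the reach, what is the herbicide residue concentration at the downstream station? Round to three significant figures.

Flow-weighted average: C = (1.200·0.2000 + 0.1940·152.0) / 1.394 = 29.73/1.394 = 21.33 µg/L.
Travel time t = 28·1000 / 1.1 = 25450 s = 7.071 h.
3.1%/h lost → k = −ln(1 − 0.031) = 0.03149 h⁻¹.
After decay, C = 21.33 × e^(−kt) = 21.33 × 0.8004 = 17.07 µg/L.

17.1 µg/L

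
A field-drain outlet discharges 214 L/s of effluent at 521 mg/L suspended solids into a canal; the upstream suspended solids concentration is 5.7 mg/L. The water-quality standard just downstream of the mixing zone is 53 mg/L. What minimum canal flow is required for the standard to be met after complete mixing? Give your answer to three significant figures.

Set C_mix = 53: (Q·5.700 + 214.0·521.0) / (Q + 214.0) = 53
→ Q = 214.0·(521.0 − 53)/(53 − 5.700) = 2117 L/s.

2120 L/s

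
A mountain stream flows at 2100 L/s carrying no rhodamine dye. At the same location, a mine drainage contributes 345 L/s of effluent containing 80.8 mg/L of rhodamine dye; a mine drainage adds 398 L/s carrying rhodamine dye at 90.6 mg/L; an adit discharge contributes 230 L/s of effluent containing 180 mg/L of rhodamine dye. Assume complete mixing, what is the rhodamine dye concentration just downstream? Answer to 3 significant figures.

Conservation of mass: C = (2100·0 + 345.0·80.80 + 398.0·90.60 + 230.0·180.0) / 3073 = 105300/3073 = 34.28 mg/L.

34.3 mg/L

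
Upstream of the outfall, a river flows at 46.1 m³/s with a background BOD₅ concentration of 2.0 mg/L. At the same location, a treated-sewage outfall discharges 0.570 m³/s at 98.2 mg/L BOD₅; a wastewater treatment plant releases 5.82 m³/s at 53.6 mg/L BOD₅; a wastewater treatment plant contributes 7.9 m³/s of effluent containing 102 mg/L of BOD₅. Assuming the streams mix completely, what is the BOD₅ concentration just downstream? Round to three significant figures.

Mixed concentration C = ΣQC/ΣQ = (46.10·2.000 + 0.5700·98.20 + 5.820·53.60 + 7.900·102.0) / 60.39 = 1266/60.39 = 20.96 mg/L.

21.0 mg/L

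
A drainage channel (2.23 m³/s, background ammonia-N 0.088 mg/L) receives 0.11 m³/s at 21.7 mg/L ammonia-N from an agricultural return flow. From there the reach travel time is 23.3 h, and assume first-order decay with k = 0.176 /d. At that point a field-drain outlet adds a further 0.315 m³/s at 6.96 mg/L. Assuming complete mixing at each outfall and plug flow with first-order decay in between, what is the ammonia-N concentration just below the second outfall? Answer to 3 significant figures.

Mass balance: C = (2.230·0.08800 + 0.1100·21.70) / 2.340 = 2.583/2.340 = 1.104 mg/L; combined flow 2.340 m³/s.
Decay over the reach: 1.104·exp(−kt) = 1.104·0.8429 = 0.9306 mg/L.
Second outfall: C = (2.340·0.9306 + 0.3150·6.960)/2.655 = 1.646 mg/L.

1.65 mg/L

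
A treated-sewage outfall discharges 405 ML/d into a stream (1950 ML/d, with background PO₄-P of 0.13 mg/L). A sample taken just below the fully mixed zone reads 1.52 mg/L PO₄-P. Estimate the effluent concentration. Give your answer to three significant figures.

8.21 mg/L

Mass balance: 1950·0.1300 + 405.0·Cₑ = 2355·1.520
→ Cₑ = (2355·1.520 − 1950·0.1300) / 405.0 = 8.213 mg/L.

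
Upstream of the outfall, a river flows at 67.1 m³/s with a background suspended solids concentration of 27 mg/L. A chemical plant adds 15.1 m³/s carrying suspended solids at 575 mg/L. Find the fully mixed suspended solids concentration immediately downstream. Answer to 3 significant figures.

128 mg/L

Conservation of mass: C = (67.10·27.00 + 15.10·575.0) / 82.20 = 10490/82.20 = 127.7 mg/L.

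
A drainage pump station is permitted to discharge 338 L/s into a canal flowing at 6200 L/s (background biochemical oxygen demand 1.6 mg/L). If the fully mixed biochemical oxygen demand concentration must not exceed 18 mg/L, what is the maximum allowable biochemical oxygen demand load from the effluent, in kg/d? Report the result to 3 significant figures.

Mass balance at the limit: 6200·1.600 + 338.0·Cₑ = 6538·18 → Cₑ = 318.8 mg/L.
338.0 L/s = 0.3380 m³/s. Load = 0.3380 m³/s × 318.8 g/m³ × 86 400 s/d = 9311 kg/d.

9310 kg/d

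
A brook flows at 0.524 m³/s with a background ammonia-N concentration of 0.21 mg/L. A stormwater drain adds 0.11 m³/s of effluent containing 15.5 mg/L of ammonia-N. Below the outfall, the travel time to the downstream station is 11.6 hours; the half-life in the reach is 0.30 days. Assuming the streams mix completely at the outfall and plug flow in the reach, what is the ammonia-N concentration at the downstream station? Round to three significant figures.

After mixing, C = (0.5240·0.2100 + 0.1100·15.50) / 0.6340 = 1.815/0.6340 = 2.863 mg/L.
Half-life 0.30 d → k = ln 2 / 0.30 = 2.310 d⁻¹.
After decay, C = 2.863 × e^(−kt) = 2.863 × 0.3273 = 0.9371 mg/L.

0.937 mg/L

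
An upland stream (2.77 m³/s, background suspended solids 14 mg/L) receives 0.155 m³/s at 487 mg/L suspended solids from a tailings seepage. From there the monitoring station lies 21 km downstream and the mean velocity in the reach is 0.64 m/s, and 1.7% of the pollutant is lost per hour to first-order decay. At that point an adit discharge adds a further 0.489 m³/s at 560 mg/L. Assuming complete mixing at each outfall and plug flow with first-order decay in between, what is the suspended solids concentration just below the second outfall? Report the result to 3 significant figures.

109 mg/L

Mixed concentration C = ΣQC/ΣQ = (2.770·14.00 + 0.1550·487.0) / 2.925 = 114.3/2.925 = 39.06 mg/L; combined flow 2.925 m³/s.
Travel time t = 21·1000 / 0.64 = 32810 s = 9.115 h.
1.7%/h lost → k = −ln(1 − 0.017) = 0.01715 h⁻¹.
Decay over the reach: 39.06·exp(−kt) = 39.06·0.8553 = 33.41 mg/L.
Second outfall: C = (2.925·33.41 + 0.4890·560.0)/3.414 = 108.8 mg/L.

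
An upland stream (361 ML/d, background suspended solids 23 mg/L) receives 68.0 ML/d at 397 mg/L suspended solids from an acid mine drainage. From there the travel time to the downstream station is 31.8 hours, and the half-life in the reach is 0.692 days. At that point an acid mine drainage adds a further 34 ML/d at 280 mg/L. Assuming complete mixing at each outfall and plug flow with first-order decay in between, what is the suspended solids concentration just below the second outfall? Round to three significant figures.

40.8 mg/L

Flow-weighted average: C = (361.0·23.00 + 68.00·397.0) / 429.0 = 35300/429.0 = 82.28 mg/L; combined flow 429.0 ML/d.
Half-life 0.692 d → k = ln 2 / 0.692 = 1.002 d⁻¹.
Applying C = C₀e^(−kt): 82.28 × 0.2652 = 21.82 mg/L.
At the second outfall, C = (429.0·21.82 + 34.00·280.0) / (429.0 + 34.00) = 40.78 mg/L.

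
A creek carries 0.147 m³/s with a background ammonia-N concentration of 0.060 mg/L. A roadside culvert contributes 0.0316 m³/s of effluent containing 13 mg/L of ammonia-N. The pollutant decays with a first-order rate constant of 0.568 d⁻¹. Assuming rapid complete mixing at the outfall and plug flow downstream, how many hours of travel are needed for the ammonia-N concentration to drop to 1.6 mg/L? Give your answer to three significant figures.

16.2 h

Flow-weighted average: C = (0.1470·0.06000 + 0.03160·13.00) / 0.1786 = 0.4196/0.1786 = 2.349 mg/L.
2.349·exp(−k·t) = 1.6 → t = ln(2.349/1.6)/k = 58440 s = 16.23 h.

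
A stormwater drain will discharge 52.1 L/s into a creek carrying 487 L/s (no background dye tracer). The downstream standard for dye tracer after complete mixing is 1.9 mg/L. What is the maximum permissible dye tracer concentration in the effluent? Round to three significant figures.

19.7 mg/L

At the limit, (Qr·Cr + Qe·Cₑ)/(Qr + Qe) = 1.9:
Cₑ = (539.1·1.9 − 487.0·0) / 52.10 = 19.66 mg/L.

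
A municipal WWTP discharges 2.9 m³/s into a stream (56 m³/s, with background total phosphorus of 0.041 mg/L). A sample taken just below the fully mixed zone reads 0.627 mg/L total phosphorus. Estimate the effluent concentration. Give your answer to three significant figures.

11.9 mg/L

Mass balance: 56.00·0.04100 + 2.900·Cₑ = 58.90·0.6270
→ Cₑ = (58.90·0.6270 − 56.00·0.04100) / 2.900 = 11.94 mg/L.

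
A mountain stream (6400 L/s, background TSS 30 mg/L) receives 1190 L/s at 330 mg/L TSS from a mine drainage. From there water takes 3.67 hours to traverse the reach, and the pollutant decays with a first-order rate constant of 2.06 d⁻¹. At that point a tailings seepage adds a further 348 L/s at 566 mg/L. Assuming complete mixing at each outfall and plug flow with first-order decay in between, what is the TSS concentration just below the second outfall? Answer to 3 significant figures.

78.6 mg/L

Conservation of mass: C = (6400·30.00 + 1190·330.0) / 7590 = 584700/7590 = 77.04 mg/L; combined flow 7590 L/s.
Applying C = C₀e^(−kt): 77.04 × 0.7298 = 56.22 mg/L.
At the second outfall, C = (7590·56.22 + 348.0·566.0) / (7590 + 348.0) = 78.57 mg/L.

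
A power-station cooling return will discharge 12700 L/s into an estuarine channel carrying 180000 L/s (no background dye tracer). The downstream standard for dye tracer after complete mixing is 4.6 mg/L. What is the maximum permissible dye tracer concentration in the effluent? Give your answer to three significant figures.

At the limit, (Qr·Cr + Qe·Cₑ)/(Qr + Qe) = 4.6:
Cₑ = (192700·4.6 − 180000·0) / 12700 = 69.80 mg/L.

69.8 mg/L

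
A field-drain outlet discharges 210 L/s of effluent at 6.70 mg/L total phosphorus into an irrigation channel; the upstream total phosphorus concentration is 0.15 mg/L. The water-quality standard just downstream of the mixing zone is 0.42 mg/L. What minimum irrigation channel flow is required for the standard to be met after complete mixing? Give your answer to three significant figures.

4880 L/s

Set C_mix = 0.42: (Q·0.1500 + 210.0·6.700) / (Q + 210.0) = 0.42
→ Q = 210.0·(6.700 − 0.42)/(0.42 − 0.1500) = 4884 L/s.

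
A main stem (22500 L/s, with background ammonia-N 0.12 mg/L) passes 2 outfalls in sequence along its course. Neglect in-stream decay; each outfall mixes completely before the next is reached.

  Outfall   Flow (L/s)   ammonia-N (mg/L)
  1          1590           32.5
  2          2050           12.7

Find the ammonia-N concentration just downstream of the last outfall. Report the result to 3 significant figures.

3.08 mg/L

Outfall 1: combined Q = 24090 L/s; C = (22500·0.1200 + 1590·32.50)/24090 = 2.257 mg/L.
Outfall 2: combined Q = 26140 L/s; C = (24090·2.257 + 2050·12.70)/26140 = 3.076 mg/L.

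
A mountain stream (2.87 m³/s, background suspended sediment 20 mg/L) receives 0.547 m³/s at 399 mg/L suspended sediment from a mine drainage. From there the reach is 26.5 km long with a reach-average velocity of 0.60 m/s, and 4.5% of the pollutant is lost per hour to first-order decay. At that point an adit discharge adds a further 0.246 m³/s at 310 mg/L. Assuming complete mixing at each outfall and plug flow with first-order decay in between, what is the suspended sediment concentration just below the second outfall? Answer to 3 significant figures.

63.6 mg/L

Conservation of mass: C = (2.870·20.00 + 0.5470·399.0) / 3.417 = 275.7/3.417 = 80.67 mg/L; combined flow 3.417 m³/s.
Travel time t = 26.5·1000 / 0.60 = 44170 s = 12.27 h.
4.5%/h lost → k = −ln(1 − 0.045) = 0.04604 h⁻¹.
After decay, C = 80.67 × e^(−kt) = 80.67 × 0.5684 = 45.86 mg/L.
At the second outfall, C = (3.417·45.86 + 0.2460·310.0) / (3.417 + 0.2460) = 63.59 mg/L.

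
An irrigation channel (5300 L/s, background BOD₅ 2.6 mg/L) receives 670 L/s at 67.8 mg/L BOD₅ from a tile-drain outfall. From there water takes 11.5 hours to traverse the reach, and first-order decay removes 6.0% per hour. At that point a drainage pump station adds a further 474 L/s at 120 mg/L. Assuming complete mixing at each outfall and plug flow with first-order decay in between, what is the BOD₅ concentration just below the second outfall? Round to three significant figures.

13.3 mg/L

Flow-weighted average: C = (5300·2.600 + 670.0·67.80) / 5970 = 59210/5970 = 9.917 mg/L; combined flow 5970 L/s.
6.0%/h lost → k = −ln(1 − 0.06) = 0.06188 h⁻¹.
Decay over the reach: 9.917·exp(−kt) = 9.917·0.4909 = 4.868 mg/L.
Second outfall: C = (5970·4.868 + 474.0·120.0)/6444 = 13.34 mg/L.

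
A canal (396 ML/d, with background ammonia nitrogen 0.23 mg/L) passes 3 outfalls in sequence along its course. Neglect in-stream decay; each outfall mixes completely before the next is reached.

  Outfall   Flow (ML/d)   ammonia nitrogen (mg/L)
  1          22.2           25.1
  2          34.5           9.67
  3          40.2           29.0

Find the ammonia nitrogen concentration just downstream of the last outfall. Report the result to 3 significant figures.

Below outfall 1: Q → 418.2 ML/d, C = (396.0·0.2300 + 22.20·25.10)/418.2 = 1.550 mg/L.
Below outfall 2: Q → 452.7 ML/d, C = (418.2·1.550 + 34.50·9.670)/452.7 = 2.169 mg/L.
Below outfall 3: Q → 492.9 ML/d, C = (452.7·2.169 + 40.20·29.00)/492.9 = 4.357 mg/L.

4.36 mg/L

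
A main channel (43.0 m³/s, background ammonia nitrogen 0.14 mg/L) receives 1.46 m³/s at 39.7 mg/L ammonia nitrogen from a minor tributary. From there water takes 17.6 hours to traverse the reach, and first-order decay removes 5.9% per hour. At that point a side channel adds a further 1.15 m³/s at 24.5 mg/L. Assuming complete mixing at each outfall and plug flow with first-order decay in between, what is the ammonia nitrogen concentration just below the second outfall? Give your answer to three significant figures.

1.10 mg/L

Mixed concentration C = ΣQC/ΣQ = (43.00·0.1400 + 1.460·39.70) / 44.46 = 63.98/44.46 = 1.439 mg/L; combined flow 44.46 m³/s.
5.9%/h lost → k = −ln(1 − 0.059) = 0.06081 h⁻¹.
First-order decay: C = 1.439·exp(−k·t) = 1.439·0.3429 = 0.4935 mg/L.
At the second outfall, C = (44.46·0.4935 + 1.150·24.50) / (44.46 + 1.150) = 1.099 mg/L.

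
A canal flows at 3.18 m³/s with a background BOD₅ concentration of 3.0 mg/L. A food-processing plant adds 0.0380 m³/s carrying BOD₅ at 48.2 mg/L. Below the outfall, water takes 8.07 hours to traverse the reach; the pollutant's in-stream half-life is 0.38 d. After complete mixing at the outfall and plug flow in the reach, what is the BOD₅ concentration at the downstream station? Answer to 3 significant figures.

1.91 mg/L

After mixing, C = (3.180·3.000 + 0.03800·48.20) / 3.218 = 11.37/3.218 = 3.534 mg/L.
Half-life 0.38 d → k = ln 2 / 0.38 = 1.824 d⁻¹.
Decay over the reach: 3.534·exp(−kt) = 3.534·0.5415 = 1.914 mg/L.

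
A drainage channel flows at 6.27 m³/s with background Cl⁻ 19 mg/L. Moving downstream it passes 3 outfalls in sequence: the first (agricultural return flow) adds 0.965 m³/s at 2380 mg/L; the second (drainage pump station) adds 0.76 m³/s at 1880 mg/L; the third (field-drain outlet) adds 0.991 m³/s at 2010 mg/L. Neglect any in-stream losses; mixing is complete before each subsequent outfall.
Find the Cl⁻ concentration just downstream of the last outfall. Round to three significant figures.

650 mg/L

Outfall 1: combined Q = 7.235 m³/s; C = (6.270·19.00 + 0.9650·2380)/7.235 = 333.9 mg/L.
Outfall 2: combined Q = 7.995 m³/s; C = (7.235·333.9 + 0.7600·1880)/7.995 = 480.9 mg/L.
Outfall 3: combined Q = 8.986 m³/s; C = (7.995·480.9 + 0.9910·2010)/8.986 = 649.5 mg/L.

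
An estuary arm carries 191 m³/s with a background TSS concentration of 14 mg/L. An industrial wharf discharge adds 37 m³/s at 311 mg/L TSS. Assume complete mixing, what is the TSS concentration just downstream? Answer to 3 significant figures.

62.2 mg/L

Flow-weighted average: C = (191.0·14.00 + 37.00·311.0) / 228.0 = 14180/228.0 = 62.20 mg/L.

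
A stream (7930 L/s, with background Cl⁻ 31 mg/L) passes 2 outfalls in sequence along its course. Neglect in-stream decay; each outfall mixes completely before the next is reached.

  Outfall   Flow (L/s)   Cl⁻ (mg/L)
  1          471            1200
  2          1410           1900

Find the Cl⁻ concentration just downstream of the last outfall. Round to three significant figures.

356 mg/L

Outfall 1: combined Q = 8401 L/s; C = (7930·31.00 + 471.0·1200)/8401 = 96.54 mg/L.
Outfall 2: combined Q = 9811 L/s; C = (8401·96.54 + 1410·1900)/9811 = 355.7 mg/L.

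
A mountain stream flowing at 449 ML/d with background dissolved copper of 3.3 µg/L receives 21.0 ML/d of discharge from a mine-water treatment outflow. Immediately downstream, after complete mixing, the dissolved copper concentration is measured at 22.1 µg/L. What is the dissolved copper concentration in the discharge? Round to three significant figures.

Mass balance: 449.0·3.300 + 21.00·Cₑ = 470.0·22.10
→ Cₑ = (470.0·22.10 − 449.0·3.300) / 21.00 = 424.1 µg/L.

424 µg/L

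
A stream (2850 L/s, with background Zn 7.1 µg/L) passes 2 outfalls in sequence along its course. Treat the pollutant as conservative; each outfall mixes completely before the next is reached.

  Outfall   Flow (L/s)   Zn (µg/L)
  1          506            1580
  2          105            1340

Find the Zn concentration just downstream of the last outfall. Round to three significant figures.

After outfall 1: Q = 2850 + 506.0 = 3356 L/s; C = (2850·7.100 + 506.0·1580)/3356 = 244.3 µg/L.
After outfall 2: Q = 3356 + 105.0 = 3461 L/s; C = (3356·244.3 + 105.0·1340)/3461 = 277.5 µg/L.

277 µg/L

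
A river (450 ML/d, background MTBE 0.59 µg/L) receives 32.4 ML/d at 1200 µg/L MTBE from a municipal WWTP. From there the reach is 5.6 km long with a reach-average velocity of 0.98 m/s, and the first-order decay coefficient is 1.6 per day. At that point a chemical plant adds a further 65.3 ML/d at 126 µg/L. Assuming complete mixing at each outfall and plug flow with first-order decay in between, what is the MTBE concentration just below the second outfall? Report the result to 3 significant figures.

Flow-weighted average: C = (450.0·0.5900 + 32.40·1200) / 482.4 = 39150/482.4 = 81.15 µg/L; combined flow 482.4 ML/d.
Travel time t = 5.6·1000 / 0.98 = 5714 s = 1.587 h.
Applying C = C₀e^(−kt): 81.15 × 0.8996 = 73.00 µg/L.
At the second outfall, C = (482.4·73.00 + 65.30·126.0) / (482.4 + 65.30) = 79.32 µg/L.

79.3 µg/L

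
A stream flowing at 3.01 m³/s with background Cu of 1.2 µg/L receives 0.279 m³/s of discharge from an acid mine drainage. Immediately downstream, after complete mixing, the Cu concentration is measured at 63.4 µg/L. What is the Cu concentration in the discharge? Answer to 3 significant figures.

734 µg/L

Mass balance: 3.010·1.200 + 0.2790·Cₑ = 3.289·63.40
→ Cₑ = (3.289·63.40 − 3.010·1.200) / 0.2790 = 734.4 µg/L.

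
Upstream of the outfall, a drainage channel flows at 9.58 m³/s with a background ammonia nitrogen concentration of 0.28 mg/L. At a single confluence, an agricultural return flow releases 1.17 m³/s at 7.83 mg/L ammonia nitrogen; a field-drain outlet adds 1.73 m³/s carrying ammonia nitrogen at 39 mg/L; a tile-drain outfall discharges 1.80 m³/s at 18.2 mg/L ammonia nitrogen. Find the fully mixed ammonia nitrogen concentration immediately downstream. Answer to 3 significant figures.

7.85 mg/L

After mixing, C = (9.580·0.2800 + 1.170·7.830 + 1.730·39.00 + 1.800·18.20) / 14.28 = 112.1/14.28 = 7.848 mg/L.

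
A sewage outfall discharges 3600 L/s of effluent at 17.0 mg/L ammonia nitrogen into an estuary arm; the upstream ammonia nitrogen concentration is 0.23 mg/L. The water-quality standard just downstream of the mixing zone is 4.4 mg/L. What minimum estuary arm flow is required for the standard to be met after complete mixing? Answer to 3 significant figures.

10900 L/s

Set C_mix = 4.4: (Q·0.2300 + 3600·17.00) / (Q + 3600) = 4.4
→ Q = 3600·(17.00 − 4.4)/(4.4 − 0.2300) = 10880 L/s.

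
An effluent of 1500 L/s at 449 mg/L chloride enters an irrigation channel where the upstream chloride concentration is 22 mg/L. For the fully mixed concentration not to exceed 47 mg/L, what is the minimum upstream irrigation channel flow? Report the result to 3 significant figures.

Set C_mix = 47: (Q·22.00 + 1500·449.0) / (Q + 1500) = 47
→ Q = 1500·(449.0 − 47)/(47 − 22.00) = 24120 L/s.

24100 L/s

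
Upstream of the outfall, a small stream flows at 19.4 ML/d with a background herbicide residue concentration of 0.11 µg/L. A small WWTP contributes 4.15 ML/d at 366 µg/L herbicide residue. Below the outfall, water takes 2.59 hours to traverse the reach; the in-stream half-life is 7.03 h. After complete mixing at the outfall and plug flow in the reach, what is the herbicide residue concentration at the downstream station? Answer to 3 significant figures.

50.0 µg/L

Flow-weighted average: C = (19.40·0.1100 + 4.150·366.0) / 23.55 = 1521/23.55 = 64.59 µg/L.
Half-life 7.03 h → k = ln 2 / 7.03 = 0.09860 h⁻¹ = 2.366 d⁻¹.
Decay over the reach: 64.59·exp(−kt) = 64.59·0.7746 = 50.03 µg/L.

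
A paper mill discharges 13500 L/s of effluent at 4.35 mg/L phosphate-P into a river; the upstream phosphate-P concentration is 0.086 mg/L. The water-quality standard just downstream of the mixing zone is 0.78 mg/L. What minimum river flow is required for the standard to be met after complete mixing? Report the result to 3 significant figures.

69400 L/s

Set C_mix = 0.78: (Q·0.08600 + 13500·4.350) / (Q + 13500) = 0.78
→ Q = 13500·(4.350 − 0.78)/(0.78 − 0.08600) = 69450 L/s.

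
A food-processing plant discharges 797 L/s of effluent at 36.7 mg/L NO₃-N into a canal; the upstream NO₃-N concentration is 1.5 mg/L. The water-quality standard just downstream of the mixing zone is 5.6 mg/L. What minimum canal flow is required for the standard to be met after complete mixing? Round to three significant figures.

6050 L/s

Set C_mix = 5.6: (Q·1.500 + 797.0·36.70) / (Q + 797.0) = 5.6
→ Q = 797.0·(36.70 − 5.6)/(5.6 − 1.500) = 6046 L/s.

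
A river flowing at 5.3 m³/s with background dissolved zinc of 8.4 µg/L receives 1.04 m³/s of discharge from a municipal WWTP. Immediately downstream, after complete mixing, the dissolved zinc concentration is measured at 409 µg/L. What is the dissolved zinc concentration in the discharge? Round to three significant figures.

2450 µg/L

Mass balance: 5.300·8.400 + 1.040·Cₑ = 6.340·409.0
→ Cₑ = (6.340·409.0 − 5.300·8.400) / 1.040 = 2451 µg/L.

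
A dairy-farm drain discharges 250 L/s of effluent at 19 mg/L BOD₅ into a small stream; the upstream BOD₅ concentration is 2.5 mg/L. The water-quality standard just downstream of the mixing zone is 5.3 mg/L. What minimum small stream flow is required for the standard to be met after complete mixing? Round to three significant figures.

Set C_mix = 5.3: (Q·2.500 + 250.0·19.00) / (Q + 250.0) = 5.3
→ Q = 250.0·(19.00 − 5.3)/(5.3 − 2.500) = 1223 L/s.

1220 L/s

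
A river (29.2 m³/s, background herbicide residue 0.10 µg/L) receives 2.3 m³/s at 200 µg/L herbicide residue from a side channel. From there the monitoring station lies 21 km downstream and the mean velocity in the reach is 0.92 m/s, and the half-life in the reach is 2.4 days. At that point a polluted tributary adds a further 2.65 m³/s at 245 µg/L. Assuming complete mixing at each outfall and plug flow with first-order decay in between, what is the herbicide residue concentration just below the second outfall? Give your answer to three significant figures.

After mixing, C = (29.20·0.1000 + 2.300·200.0) / 31.50 = 462.9/31.50 = 14.70 µg/L; combined flow 31.50 m³/s.
Travel time t = 21·1000 / 0.92 = 22830 s = 6.341 h.
Half-life 2.4 d → k = ln 2 / 2.4 = 0.2888 d⁻¹.
First-order decay: C = 14.70·exp(−k·t) = 14.70·0.9265 = 13.62 µg/L.
Second outfall: C = (31.50·13.62 + 2.650·245.0)/34.15 = 31.57 µg/L.

31.6 µg/L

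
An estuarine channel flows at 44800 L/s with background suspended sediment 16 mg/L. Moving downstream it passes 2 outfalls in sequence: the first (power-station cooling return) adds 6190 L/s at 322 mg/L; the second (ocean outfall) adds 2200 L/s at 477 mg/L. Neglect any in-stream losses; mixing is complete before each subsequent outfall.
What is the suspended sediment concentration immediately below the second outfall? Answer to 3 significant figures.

70.7 mg/L

After outfall 1: Q = 44800 + 6190 = 50990 L/s; C = (44800·16.00 + 6190·322.0)/50990 = 53.15 mg/L.
After outfall 2: Q = 50990 + 2200 = 53190 L/s; C = (50990·53.15 + 2200·477.0)/53190 = 70.68 mg/L.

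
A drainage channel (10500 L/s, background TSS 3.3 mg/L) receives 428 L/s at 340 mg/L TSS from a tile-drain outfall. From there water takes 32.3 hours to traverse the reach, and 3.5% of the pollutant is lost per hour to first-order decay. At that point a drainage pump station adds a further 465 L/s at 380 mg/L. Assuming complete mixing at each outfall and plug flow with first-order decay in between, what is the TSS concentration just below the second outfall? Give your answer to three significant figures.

20.5 mg/L

Mixed concentration C = ΣQC/ΣQ = (10500·3.300 + 428.0·340.0) / 10930 = 180200/10930 = 16.49 mg/L; combined flow 10930 L/s.
3.5%/h lost → k = −ln(1 − 0.035) = 0.03563 h⁻¹.
Applying C = C₀e^(−kt): 16.49 × 0.3164 = 5.216 mg/L.
Second outfall: C = (10930·5.216 + 465.0·380.0)/11390 = 20.51 mg/L.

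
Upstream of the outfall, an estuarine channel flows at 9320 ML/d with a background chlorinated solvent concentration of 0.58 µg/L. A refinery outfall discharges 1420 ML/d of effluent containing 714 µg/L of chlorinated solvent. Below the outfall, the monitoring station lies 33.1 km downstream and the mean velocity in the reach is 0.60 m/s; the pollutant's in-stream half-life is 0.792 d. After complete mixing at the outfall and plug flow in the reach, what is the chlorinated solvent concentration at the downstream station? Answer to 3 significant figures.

Flow-weighted average: C = (9320·0.5800 + 1420·714.0) / 10740 = 1019000/10740 = 94.91 µg/L.
Travel time t = 33.1·1000 / 0.60 = 55170 s = 15.32 h.
Half-life 0.792 d → k = ln 2 / 0.792 = 0.8752 d⁻¹.
Decay over the reach: 94.91·exp(−kt) = 94.91·0.5719 = 54.28 µg/L.

54.3 µg/L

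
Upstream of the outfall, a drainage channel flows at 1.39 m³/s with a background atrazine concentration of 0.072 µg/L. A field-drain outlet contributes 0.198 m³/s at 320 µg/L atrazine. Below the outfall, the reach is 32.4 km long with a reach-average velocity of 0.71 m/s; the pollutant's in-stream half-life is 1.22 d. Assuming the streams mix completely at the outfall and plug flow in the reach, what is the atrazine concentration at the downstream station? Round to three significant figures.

29.6 µg/L

Mixed concentration C = ΣQC/ΣQ = (1.390·0.07200 + 0.1980·320.0) / 1.588 = 63.46/1.588 = 39.96 µg/L.
Travel time t = 32.4·1000 / 0.71 = 45630 s = 12.68 h.
Half-life 1.22 d → k = ln 2 / 1.22 = 0.5682 d⁻¹.
Applying C = C₀e^(−kt): 39.96 × 0.7408 = 29.60 µg/L.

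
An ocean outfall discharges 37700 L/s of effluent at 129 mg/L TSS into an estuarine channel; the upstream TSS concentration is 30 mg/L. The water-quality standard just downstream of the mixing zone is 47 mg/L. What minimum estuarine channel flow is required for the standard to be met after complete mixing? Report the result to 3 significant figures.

182000 L/s

Set C_mix = 47: (Q·30.00 + 37700·129.0) / (Q + 37700) = 47
→ Q = 37700·(129.0 − 47)/(47 − 30.00) = 181800 L/s.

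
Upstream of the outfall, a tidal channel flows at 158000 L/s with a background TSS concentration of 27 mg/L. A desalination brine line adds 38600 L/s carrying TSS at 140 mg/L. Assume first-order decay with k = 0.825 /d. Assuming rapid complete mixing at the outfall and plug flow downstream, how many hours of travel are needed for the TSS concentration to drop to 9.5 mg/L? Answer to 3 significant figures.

Conservation of mass: C = (158000·27.00 + 38600·140.0) / 196600 = 9670000/196600 = 49.19 mg/L.
49.19·exp(−k·t) = 9.5 → t = ln(49.19/9.5)/k = 172200 s = 47.83 h.

47.8 h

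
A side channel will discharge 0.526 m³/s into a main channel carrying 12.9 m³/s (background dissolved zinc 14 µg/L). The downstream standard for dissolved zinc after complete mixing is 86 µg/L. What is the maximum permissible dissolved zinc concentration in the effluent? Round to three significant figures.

1850 µg/L

At the limit, (Qr·Cr + Qe·Cₑ)/(Qr + Qe) = 86:
Cₑ = (13.43·86 − 12.90·14.00) / 0.5260 = 1852 µg/L.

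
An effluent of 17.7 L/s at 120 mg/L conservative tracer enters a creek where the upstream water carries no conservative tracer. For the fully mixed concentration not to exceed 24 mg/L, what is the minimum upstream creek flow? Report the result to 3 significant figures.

Set C_mix = 24: (Q·0 + 17.70·120.0) / (Q + 17.70) = 24
→ Q = 17.70·(120.0 − 24)/(24 − 0) = 70.80 L/s.

70.8 L/s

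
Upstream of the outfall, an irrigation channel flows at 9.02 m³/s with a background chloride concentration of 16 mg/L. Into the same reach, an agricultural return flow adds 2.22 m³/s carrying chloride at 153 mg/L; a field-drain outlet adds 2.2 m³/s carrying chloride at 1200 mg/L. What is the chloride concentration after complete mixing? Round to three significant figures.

Flow-weighted average: C = (9.020·16.00 + 2.220·153.0 + 2.200·1200) / 13.44 = 3124/13.44 = 232.4 mg/L.

232 mg/L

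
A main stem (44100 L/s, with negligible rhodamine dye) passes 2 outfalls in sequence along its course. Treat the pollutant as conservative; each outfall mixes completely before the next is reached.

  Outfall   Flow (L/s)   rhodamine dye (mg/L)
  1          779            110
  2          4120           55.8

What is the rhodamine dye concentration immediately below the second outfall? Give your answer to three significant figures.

6.44 mg/L

Outfall 1: combined Q = 44880 L/s; C = (44100·0 + 779.0·110.0)/44880 = 1.909 mg/L.
Outfall 2: combined Q = 49000 L/s; C = (44880·1.909 + 4120·55.80)/49000 = 6.441 mg/L.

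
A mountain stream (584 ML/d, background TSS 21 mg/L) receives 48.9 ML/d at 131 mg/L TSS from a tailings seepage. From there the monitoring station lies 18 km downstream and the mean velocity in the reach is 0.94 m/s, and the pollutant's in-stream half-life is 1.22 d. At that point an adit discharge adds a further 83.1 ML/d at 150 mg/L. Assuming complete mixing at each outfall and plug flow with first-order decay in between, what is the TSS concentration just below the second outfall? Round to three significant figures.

40.4 mg/L

Flow-weighted average: C = (584.0·21.00 + 48.90·131.0) / 632.9 = 18670/632.9 = 29.50 mg/L; combined flow 632.9 ML/d.
Travel time t = 18·1000 / 0.94 = 19150 s = 5.319 h.
Half-life 1.22 d → k = ln 2 / 1.22 = 0.5682 d⁻¹.
After decay, C = 29.50 × e^(−kt) = 29.50 × 0.8817 = 26.01 mg/L.
At the second outfall, C = (632.9·26.01 + 83.10·150.0) / (632.9 + 83.10) = 40.40 mg/L.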